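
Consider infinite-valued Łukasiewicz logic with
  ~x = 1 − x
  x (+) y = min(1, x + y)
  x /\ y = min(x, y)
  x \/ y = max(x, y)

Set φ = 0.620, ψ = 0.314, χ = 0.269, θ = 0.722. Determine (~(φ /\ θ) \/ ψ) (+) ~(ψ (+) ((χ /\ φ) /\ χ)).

0.797

φ /\ θ = min(0.620, 0.722) = 0.620
~(φ /\ θ) = 1 − 0.620 = 0.380
~(φ /\ θ) \/ ψ = max(0.380, 0.314) = 0.380
χ /\ φ = min(0.269, 0.620) = 0.269
(χ /\ φ) /\ χ = min(0.269, 0.269) = 0.269
ψ (+) ((χ /\ φ) /\ χ) = min(1, 0.314 + 0.269) = min(1, 0.583) = 0.583
~(ψ (+) ((χ /\ φ) /\ χ)) = 1 − 0.583 = 0.417
(~(φ /\ θ) \/ ψ) (+) ~(ψ (+) ((χ /\ φ) /\ χ)) = min(1, 0.380 + 0.417) = min(1, 0.797) = 0.797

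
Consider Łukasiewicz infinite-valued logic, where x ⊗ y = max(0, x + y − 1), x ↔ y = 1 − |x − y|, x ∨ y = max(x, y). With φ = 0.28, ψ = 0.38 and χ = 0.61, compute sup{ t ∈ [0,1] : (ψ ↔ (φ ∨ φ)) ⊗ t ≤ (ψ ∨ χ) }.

φ ∨ φ = max(0.28, 0.28) = 0.28
ψ ↔ (φ ∨ φ) = 1 − |0.38 − 0.28| = 1 − 0.10 = 0.90
So the left factor is ψ ↔ (φ ∨ φ) = 0.90.
ψ ∨ χ = max(0.38, 0.61) = 0.61
So the right-hand bound is ψ ∨ χ = 0.61.
The residuum of the Łukasiewicz t-norm gives the supremum: min(1, 1 − 0.90 + 0.61).
1 − 0.90 + 0.61 = 0.71, so t = min(1, 0.71) = 0.71.
Check: 0.90 ⊗ 0.71 = max(0, 0.61) = 0.61 ≤ 0.61.

0.71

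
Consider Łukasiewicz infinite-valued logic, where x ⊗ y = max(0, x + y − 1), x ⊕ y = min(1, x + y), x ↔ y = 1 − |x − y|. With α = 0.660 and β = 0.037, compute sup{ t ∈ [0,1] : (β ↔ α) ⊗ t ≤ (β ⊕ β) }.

0.697

β ↔ α = 1 − |0.037 − 0.660| = 1 − 0.623 = 0.377
So the left factor is β ↔ α = 0.377.
β ⊕ β = min(1, 0.037 + 0.037) = min(1, 0.074) = 0.074
So the right-hand bound is β ⊕ β = 0.074.
The residuum of the Łukasiewicz t-norm gives the supremum: min(1, 1 − 0.377 + 0.074).
1 − 0.377 + 0.074 = 0.697, so t = min(1, 0.697) = 0.697.
Check: 0.377 ⊗ 0.697 = max(0, 0.074) = 0.074 ≤ 0.074.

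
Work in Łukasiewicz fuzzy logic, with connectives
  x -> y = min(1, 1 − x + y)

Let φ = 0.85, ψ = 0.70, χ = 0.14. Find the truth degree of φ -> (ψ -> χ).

ψ -> χ = min(1, 1 − 0.70 + 0.14) = min(1, 0.44) = 0.44
φ -> (ψ -> χ) = min(1, 1 − 0.85 + 0.44) = min(1, 0.59) = 0.59

0.59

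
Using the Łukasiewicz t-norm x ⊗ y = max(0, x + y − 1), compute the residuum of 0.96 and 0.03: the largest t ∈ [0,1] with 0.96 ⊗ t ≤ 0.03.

The residuum of the Łukasiewicz t-norm gives the supremum: min(1, 1 − 0.96 + 0.03).
1 − 0.96 + 0.03 = 0.07, so t = min(1, 0.07) = 0.07.
Check: 0.96 ⊗ 0.07 = max(0, 0.03) = 0.03 ≤ 0.03.

0.07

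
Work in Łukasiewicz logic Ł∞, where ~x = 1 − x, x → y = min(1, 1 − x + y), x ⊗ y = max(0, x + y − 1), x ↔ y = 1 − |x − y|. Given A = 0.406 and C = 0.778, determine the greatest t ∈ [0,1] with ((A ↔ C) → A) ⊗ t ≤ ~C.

0.444

A ↔ C = 1 − |0.406 − 0.778| = 1 − 0.372 = 0.628
(A ↔ C) → A = min(1, 1 − 0.628 + 0.406) = min(1, 0.778) = 0.778
So the left factor is (A ↔ C) → A = 0.778.
~C = 1 − 0.778 = 0.222
So the right-hand bound is ~C = 0.222.
The residuum of the Łukasiewicz t-norm gives the supremum: min(1, 1 − 0.778 + 0.222).
1 − 0.778 + 0.222 = 0.444, so t = min(1, 0.444) = 0.444.
Check: 0.778 ⊗ 0.444 = max(0, 0.222) = 0.222 ≤ 0.222.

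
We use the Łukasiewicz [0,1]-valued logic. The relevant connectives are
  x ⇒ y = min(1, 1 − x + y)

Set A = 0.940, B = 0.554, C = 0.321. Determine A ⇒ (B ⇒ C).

0.827

B ⇒ C = min(1, 1 − 0.554 + 0.321) = min(1, 0.767) = 0.767
A ⇒ (B ⇒ C) = min(1, 1 − 0.940 + 0.767) = min(1, 0.827) = 0.827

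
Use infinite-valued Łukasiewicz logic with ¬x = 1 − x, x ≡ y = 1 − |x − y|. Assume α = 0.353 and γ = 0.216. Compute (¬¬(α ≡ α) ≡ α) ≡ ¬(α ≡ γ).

α ≡ α = 1 − |0.353 − 0.353| = 1 − 0.000 = 1.000
¬(α ≡ α) = 1 − 1.000 = 0.000
¬¬(α ≡ α) = 1 − 0.000 = 1.000
¬¬(α ≡ α) ≡ α = 1 − |1.000 − 0.353| = 1 − 0.647 = 0.353
α ≡ γ = 1 − |0.353 − 0.216| = 1 − 0.137 = 0.863
¬(α ≡ γ) = 1 − 0.863 = 0.137
(¬¬(α ≡ α) ≡ α) ≡ ¬(α ≡ γ) = 1 − |0.353 − 0.137| = 1 − 0.216 = 0.784

0.784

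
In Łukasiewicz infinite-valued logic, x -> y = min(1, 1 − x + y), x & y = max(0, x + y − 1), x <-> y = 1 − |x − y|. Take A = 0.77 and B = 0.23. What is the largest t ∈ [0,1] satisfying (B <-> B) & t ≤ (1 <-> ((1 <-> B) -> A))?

B <-> B = 1 − |0.23 − 0.23| = 1 − 0.00 = 1.00
So the left factor is B <-> B = 1.00.
1 <-> B = 1 − |1.00 − 0.23| = 1 − 0.77 = 0.23
(1 <-> B) -> A = min(1, 1 − 0.23 + 0.77) = min(1, 1.54) = 1.00
1 <-> ((1 <-> B) -> A) = 1 − |1.00 − 1.00| = 1 − 0.00 = 1.00
So the right-hand bound is 1 <-> ((1 <-> B) -> A) = 1.00.
The residuum of the Łukasiewicz t-norm gives the supremum: min(1, 1 − 1.00 + 1.00).
1 − 1.00 + 1.00 = 1.00, so t = min(1, 1.00) = 1.00.
Check: 1.00 & 1.00 = max(0, 1.00) = 1.00 ≤ 1.00.

1.00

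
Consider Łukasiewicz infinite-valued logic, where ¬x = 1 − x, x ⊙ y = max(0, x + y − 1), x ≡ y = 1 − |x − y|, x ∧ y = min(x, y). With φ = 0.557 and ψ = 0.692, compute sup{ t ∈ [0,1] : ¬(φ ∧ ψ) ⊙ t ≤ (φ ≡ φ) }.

φ ∧ ψ = min(0.557, 0.692) = 0.557
¬(φ ∧ ψ) = 1 − 0.557 = 0.443
So the left factor is ¬(φ ∧ ψ) = 0.443.
φ ≡ φ = 1 − |0.557 − 0.557| = 1 − 0.000 = 1.000
So the right-hand bound is φ ≡ φ = 1.000.
The residuum of the Łukasiewicz t-norm gives the supremum: min(1, 1 − 0.443 + 1.000).
1 − 0.443 + 1.000 = 1.557, so t = min(1, 1.557) = 1.000.
Check: 0.443 ⊙ 1.000 = max(0, 0.443) = 0.443 ≤ 1.000.

1.000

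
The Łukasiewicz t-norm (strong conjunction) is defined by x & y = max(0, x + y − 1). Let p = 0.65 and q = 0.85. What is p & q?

p & q = max(0, 0.65 + 0.85 − 1) = max(0, 0.50) = 0.50
For comparison, the Gödel (minimum) t-norm min(x, y) would give 0.65.

0.50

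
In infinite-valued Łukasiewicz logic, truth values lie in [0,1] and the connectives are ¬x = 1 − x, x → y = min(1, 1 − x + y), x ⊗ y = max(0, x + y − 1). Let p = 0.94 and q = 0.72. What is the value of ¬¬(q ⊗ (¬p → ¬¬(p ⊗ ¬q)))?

¬p = 1 − 0.94 = 0.06
¬q = 1 − 0.72 = 0.28
p ⊗ ¬q = max(0, 0.94 + 0.28 − 1) = max(0, 0.22) = 0.22
¬(p ⊗ ¬q) = 1 − 0.22 = 0.78
¬¬(p ⊗ ¬q) = 1 − 0.78 = 0.22
¬p → ¬¬(p ⊗ ¬q) = min(1, 1 − 0.06 + 0.22) = min(1, 1.16) = 1.00
q ⊗ (¬p → ¬¬(p ⊗ ¬q)) = max(0, 0.72 + 1.00 − 1) = max(0, 0.72) = 0.72
¬(q ⊗ (¬p → ¬¬(p ⊗ ¬q))) = 1 − 0.72 = 0.28
¬¬(q ⊗ (¬p → ¬¬(p ⊗ ¬q))) = 1 − 0.28 = 0.72

0.72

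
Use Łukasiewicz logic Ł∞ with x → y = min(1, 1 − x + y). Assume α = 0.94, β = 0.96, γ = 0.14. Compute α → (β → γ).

0.24

β → γ = min(1, 1 − 0.96 + 0.14) = min(1, 0.18) = 0.18
α → (β → γ) = min(1, 1 − 0.94 + 0.18) = min(1, 0.24) = 0.24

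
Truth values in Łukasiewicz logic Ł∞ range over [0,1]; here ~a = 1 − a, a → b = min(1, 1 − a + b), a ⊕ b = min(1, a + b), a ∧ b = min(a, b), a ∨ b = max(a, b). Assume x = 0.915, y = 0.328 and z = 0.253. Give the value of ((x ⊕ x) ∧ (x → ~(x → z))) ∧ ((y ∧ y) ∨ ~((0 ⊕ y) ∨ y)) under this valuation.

0.672

x ⊕ x = min(1, 0.915 + 0.915) = min(1, 1.830) = 1.000
x → z = min(1, 1 − 0.915 + 0.253) = min(1, 0.338) = 0.338
~(x → z) = 1 − 0.338 = 0.662
x → ~(x → z) = min(1, 1 − 0.915 + 0.662) = min(1, 0.747) = 0.747
(x ⊕ x) ∧ (x → ~(x → z)) = min(1.000, 0.747) = 0.747
y ∧ y = min(0.328, 0.328) = 0.328
0 ⊕ y = min(1, 0.000 + 0.328) = min(1, 0.328) = 0.328
(0 ⊕ y) ∨ y = max(0.328, 0.328) = 0.328
~((0 ⊕ y) ∨ y) = 1 − 0.328 = 0.672
(y ∧ y) ∨ ~((0 ⊕ y) ∨ y) = max(0.328, 0.672) = 0.672
((x ⊕ x) ∧ (x → ~(x → z))) ∧ ((y ∧ y) ∨ ~((0 ⊕ y) ∨ y)) = min(0.747, 0.672) = 0.672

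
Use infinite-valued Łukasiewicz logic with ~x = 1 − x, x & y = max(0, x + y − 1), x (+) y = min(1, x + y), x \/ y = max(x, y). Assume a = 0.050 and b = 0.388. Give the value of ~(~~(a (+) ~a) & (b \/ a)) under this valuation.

0.612

~a = 1 − 0.050 = 0.950
a (+) ~a = min(1, 0.050 + 0.950) = min(1, 1.000) = 1.000
~(a (+) ~a) = 1 − 1.000 = 0.000
~~(a (+) ~a) = 1 − 0.000 = 1.000
b \/ a = max(0.388, 0.050) = 0.388
~~(a (+) ~a) & (b \/ a) = max(0, 1.000 + 0.388 − 1) = max(0, 0.388) = 0.388
~(~~(a (+) ~a) & (b \/ a)) = 1 − 0.388 = 0.612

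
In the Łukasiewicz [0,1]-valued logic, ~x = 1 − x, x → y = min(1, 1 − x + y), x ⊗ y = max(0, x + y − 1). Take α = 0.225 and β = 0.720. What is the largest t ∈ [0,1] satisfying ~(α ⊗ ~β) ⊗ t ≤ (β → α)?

0.505

~β = 1 − 0.720 = 0.280
α ⊗ ~β = max(0, 0.225 + 0.280 − 1) = max(0, -0.495) = 0.000
~(α ⊗ ~β) = 1 − 0.000 = 1.000
So the left factor is ~(α ⊗ ~β) = 1.000.
β → α = min(1, 1 − 0.720 + 0.225) = min(1, 0.505) = 0.505
So the right-hand bound is β → α = 0.505.
The residuum of the Łukasiewicz t-norm gives the supremum: min(1, 1 − 1.000 + 0.505).
1 − 1.000 + 0.505 = 0.505, so t = min(1, 0.505) = 0.505.
Check: 1.000 ⊗ 0.505 = max(0, 0.505) = 0.505 ≤ 0.505.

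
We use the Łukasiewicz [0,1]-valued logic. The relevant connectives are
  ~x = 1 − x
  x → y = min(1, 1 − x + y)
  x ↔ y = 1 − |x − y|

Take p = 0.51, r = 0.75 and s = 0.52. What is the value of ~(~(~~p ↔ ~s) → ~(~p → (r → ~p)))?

0.03

~p = 1 − 0.51 = 0.49
~~p = 1 − 0.49 = 0.51
~s = 1 − 0.52 = 0.48
~~p ↔ ~s = 1 − |0.51 − 0.48| = 1 − 0.03 = 0.97
~(~~p ↔ ~s) = 1 − 0.97 = 0.03
r → ~p = min(1, 1 − 0.75 + 0.49) = min(1, 0.74) = 0.74
~p → (r → ~p) = min(1, 1 − 0.49 + 0.74) = min(1, 1.25) = 1.00
~(~p → (r → ~p)) = 1 − 1.00 = 0.00
~(~~p ↔ ~s) → ~(~p → (r → ~p)) = min(1, 1 − 0.03 + 0.00) = min(1, 0.97) = 0.97
~(~(~~p ↔ ~s) → ~(~p → (r → ~p))) = 1 − 0.97 = 0.03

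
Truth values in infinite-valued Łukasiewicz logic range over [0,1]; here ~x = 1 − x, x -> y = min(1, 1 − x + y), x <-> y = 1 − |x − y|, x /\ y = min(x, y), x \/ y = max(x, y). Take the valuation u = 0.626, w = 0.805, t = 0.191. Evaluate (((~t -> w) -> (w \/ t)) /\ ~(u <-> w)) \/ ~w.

0.195

~t = 1 − 0.191 = 0.809
~t -> w = min(1, 1 − 0.809 + 0.805) = min(1, 0.996) = 0.996
w \/ t = max(0.805, 0.191) = 0.805
(~t -> w) -> (w \/ t) = min(1, 1 − 0.996 + 0.805) = min(1, 0.809) = 0.809
u <-> w = 1 − |0.626 − 0.805| = 1 − 0.179 = 0.821
~(u <-> w) = 1 − 0.821 = 0.179
((~t -> w) -> (w \/ t)) /\ ~(u <-> w) = min(0.809, 0.179) = 0.179
~w = 1 − 0.805 = 0.195
(((~t -> w) -> (w \/ t)) /\ ~(u <-> w)) \/ ~w = max(0.179, 0.195) = 0.195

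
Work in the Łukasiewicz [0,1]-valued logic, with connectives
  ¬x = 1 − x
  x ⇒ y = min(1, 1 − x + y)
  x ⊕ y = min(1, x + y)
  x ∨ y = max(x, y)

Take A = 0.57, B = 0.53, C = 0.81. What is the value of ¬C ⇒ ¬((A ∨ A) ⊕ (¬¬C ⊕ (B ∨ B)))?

0.81

¬C = 1 − 0.81 = 0.19
A ∨ A = max(0.57, 0.57) = 0.57
¬¬C = 1 − 0.19 = 0.81
B ∨ B = max(0.53, 0.53) = 0.53
¬¬C ⊕ (B ∨ B) = min(1, 0.81 + 0.53) = min(1, 1.34) = 1.00
(A ∨ A) ⊕ (¬¬C ⊕ (B ∨ B)) = min(1, 0.57 + 1.00) = min(1, 1.57) = 1.00
¬((A ∨ A) ⊕ (¬¬C ⊕ (B ∨ B))) = 1 − 1.00 = 0.00
¬C ⇒ ¬((A ∨ A) ⊕ (¬¬C ⊕ (B ∨ B))) = min(1, 1 − 0.19 + 0.00) = min(1, 0.81) = 0.81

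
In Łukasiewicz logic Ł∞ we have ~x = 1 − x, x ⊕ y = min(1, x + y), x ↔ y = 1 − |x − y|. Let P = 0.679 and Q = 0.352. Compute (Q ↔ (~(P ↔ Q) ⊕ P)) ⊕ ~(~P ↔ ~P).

P ↔ Q = 1 − |0.679 − 0.352| = 1 − 0.327 = 0.673
~(P ↔ Q) = 1 − 0.673 = 0.327
~(P ↔ Q) ⊕ P = min(1, 0.327 + 0.679) = min(1, 1.006) = 1.000
Q ↔ (~(P ↔ Q) ⊕ P) = 1 − |0.352 − 1.000| = 1 − 0.648 = 0.352
~P = 1 − 0.679 = 0.321
~P ↔ ~P = 1 − |0.321 − 0.321| = 1 − 0.000 = 1.000
~(~P ↔ ~P) = 1 − 1.000 = 0.000
(Q ↔ (~(P ↔ Q) ⊕ P)) ⊕ ~(~P ↔ ~P) = min(1, 0.352 + 0.000) = min(1, 0.352) = 0.352

0.352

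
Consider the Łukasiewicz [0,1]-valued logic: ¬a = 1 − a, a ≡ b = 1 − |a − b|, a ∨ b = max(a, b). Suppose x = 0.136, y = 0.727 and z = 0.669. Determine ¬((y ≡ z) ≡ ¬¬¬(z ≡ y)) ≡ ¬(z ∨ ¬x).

0.252

y ≡ z = 1 − |0.727 − 0.669| = 1 − 0.058 = 0.942
z ≡ y = 1 − |0.669 − 0.727| = 1 − 0.058 = 0.942
¬(z ≡ y) = 1 − 0.942 = 0.058
¬¬(z ≡ y) = 1 − 0.058 = 0.942
¬¬¬(z ≡ y) = 1 − 0.942 = 0.058
(y ≡ z) ≡ ¬¬¬(z ≡ y) = 1 − |0.942 − 0.058| = 1 − 0.884 = 0.116
¬((y ≡ z) ≡ ¬¬¬(z ≡ y)) = 1 − 0.116 = 0.884
¬x = 1 − 0.136 = 0.864
z ∨ ¬x = max(0.669, 0.864) = 0.864
¬(z ∨ ¬x) = 1 − 0.864 = 0.136
¬((y ≡ z) ≡ ¬¬¬(z ≡ y)) ≡ ¬(z ∨ ¬x) = 1 − |0.884 − 0.136| = 1 − 0.748 = 0.252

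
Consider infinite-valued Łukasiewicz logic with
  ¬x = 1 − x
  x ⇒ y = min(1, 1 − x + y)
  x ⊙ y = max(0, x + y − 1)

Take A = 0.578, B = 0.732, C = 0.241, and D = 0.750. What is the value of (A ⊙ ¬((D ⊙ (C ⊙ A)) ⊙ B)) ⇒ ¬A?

0.844

C ⊙ A = max(0, 0.241 + 0.578 − 1) = max(0, -0.181) = 0.000
D ⊙ (C ⊙ A) = max(0, 0.750 + 0.000 − 1) = max(0, -0.250) = 0.000
(D ⊙ (C ⊙ A)) ⊙ B = max(0, 0.000 + 0.732 − 1) = max(0, -0.268) = 0.000
¬((D ⊙ (C ⊙ A)) ⊙ B) = 1 − 0.000 = 1.000
A ⊙ ¬((D ⊙ (C ⊙ A)) ⊙ B) = max(0, 0.578 + 1.000 − 1) = max(0, 0.578) = 0.578
¬A = 1 − 0.578 = 0.422
(A ⊙ ¬((D ⊙ (C ⊙ A)) ⊙ B)) ⇒ ¬A = min(1, 1 − 0.578 + 0.422) = min(1, 0.844) = 0.844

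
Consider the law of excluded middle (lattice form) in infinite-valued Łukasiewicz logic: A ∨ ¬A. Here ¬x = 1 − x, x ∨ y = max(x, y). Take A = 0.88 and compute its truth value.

0.88

¬A = 1 − 0.88 = 0.12
A ∨ ¬A = max(0.88, 0.12) = 0.88
(The value 0.88 < 1 shows this instance is not satisfied; not a Ł∞-tautology — its value is max(a, 1−a).)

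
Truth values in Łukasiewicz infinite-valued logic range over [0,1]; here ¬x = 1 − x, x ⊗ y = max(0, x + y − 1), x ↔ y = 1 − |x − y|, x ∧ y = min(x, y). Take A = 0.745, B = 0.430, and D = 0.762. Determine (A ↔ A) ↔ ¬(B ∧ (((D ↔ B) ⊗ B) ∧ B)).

0.902

A ↔ A = 1 − |0.745 − 0.745| = 1 − 0.000 = 1.000
D ↔ B = 1 − |0.762 − 0.430| = 1 − 0.332 = 0.668
(D ↔ B) ⊗ B = max(0, 0.668 + 0.430 − 1) = max(0, 0.098) = 0.098
((D ↔ B) ⊗ B) ∧ B = min(0.098, 0.430) = 0.098
B ∧ (((D ↔ B) ⊗ B) ∧ B) = min(0.430, 0.098) = 0.098
¬(B ∧ (((D ↔ B) ⊗ B) ∧ B)) = 1 − 0.098 = 0.902
(A ↔ A) ↔ ¬(B ∧ (((D ↔ B) ⊗ B) ∧ B)) = 1 − |1.000 − 0.902| = 1 − 0.098 = 0.902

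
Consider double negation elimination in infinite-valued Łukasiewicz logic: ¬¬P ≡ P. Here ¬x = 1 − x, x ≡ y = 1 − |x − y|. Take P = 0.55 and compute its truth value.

¬P = 1 − 0.55 = 0.45
¬¬P = 1 − 0.45 = 0.55
¬¬P ≡ P = 1 − |0.55 − 0.55| = 1 − 0.00 = 1.00
(As expected: always 1 in Ł∞ since negation is involutive.)

1.00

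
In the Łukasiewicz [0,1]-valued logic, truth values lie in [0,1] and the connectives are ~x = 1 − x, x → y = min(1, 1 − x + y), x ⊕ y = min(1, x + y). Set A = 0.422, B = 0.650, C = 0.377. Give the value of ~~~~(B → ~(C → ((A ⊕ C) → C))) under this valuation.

A ⊕ C = min(1, 0.422 + 0.377) = min(1, 0.799) = 0.799
(A ⊕ C) → C = min(1, 1 − 0.799 + 0.377) = min(1, 0.578) = 0.578
C → ((A ⊕ C) → C) = min(1, 1 − 0.377 + 0.578) = min(1, 1.201) = 1.000
~(C → ((A ⊕ C) → C)) = 1 − 1.000 = 0.000
B → ~(C → ((A ⊕ C) → C)) = min(1, 1 − 0.650 + 0.000) = min(1, 0.350) = 0.350
~(B → ~(C → ((A ⊕ C) → C))) = 1 − 0.350 = 0.650
~~(B → ~(C → ((A ⊕ C) → C))) = 1 − 0.650 = 0.350
~~~(B → ~(C → ((A ⊕ C) → C))) = 1 − 0.350 = 0.650
~~~~(B → ~(C → ((A ⊕ C) → C))) = 1 − 0.650 = 0.350

0.350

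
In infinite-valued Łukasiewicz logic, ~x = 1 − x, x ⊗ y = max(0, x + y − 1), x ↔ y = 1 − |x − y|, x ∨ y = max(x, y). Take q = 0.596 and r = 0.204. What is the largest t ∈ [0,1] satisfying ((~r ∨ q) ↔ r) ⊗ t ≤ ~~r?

0.796

~r = 1 − 0.204 = 0.796
~r ∨ q = max(0.796, 0.596) = 0.796
(~r ∨ q) ↔ r = 1 − |0.796 − 0.204| = 1 − 0.592 = 0.408
So the left factor is (~r ∨ q) ↔ r = 0.408.
~~r = 1 − 0.796 = 0.204
So the right-hand bound is ~~r = 0.204.
The residuum of the Łukasiewicz t-norm gives the supremum: min(1, 1 − 0.408 + 0.204).
1 − 0.408 + 0.204 = 0.796, so t = min(1, 0.796) = 0.796.
Check: 0.408 ⊗ 0.796 = max(0, 0.204) = 0.204 ≤ 0.204.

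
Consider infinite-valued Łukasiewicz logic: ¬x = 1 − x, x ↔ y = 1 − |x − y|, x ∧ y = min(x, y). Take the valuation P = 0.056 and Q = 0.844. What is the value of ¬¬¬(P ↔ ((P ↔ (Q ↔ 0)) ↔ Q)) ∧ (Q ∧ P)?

Q ↔ 0 = 1 − |0.844 − 0.000| = 1 − 0.844 = 0.156
P ↔ (Q ↔ 0) = 1 − |0.056 − 0.156| = 1 − 0.100 = 0.900
(P ↔ (Q ↔ 0)) ↔ Q = 1 − |0.900 − 0.844| = 1 − 0.056 = 0.944
P ↔ ((P ↔ (Q ↔ 0)) ↔ Q) = 1 − |0.056 − 0.944| = 1 − 0.888 = 0.112
¬(P ↔ ((P ↔ (Q ↔ 0)) ↔ Q)) = 1 − 0.112 = 0.888
¬¬(P ↔ ((P ↔ (Q ↔ 0)) ↔ Q)) = 1 − 0.888 = 0.112
¬¬¬(P ↔ ((P ↔ (Q ↔ 0)) ↔ Q)) = 1 − 0.112 = 0.888
Q ∧ P = min(0.844, 0.056) = 0.056
¬¬¬(P ↔ ((P ↔ (Q ↔ 0)) ↔ Q)) ∧ (Q ∧ P) = min(0.888, 0.056) = 0.056

0.056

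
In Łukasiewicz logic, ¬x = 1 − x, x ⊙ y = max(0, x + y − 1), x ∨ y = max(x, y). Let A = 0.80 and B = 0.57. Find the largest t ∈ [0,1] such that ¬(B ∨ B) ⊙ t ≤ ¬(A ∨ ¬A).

0.77

B ∨ B = max(0.57, 0.57) = 0.57
¬(B ∨ B) = 1 − 0.57 = 0.43
So the left factor is ¬(B ∨ B) = 0.43.
¬A = 1 − 0.80 = 0.20
A ∨ ¬A = max(0.80, 0.20) = 0.80
¬(A ∨ ¬A) = 1 − 0.80 = 0.20
So the right-hand bound is ¬(A ∨ ¬A) = 0.20.
The residuum of the Łukasiewicz t-norm gives the supremum: min(1, 1 − 0.43 + 0.20).
1 − 0.43 + 0.20 = 0.77, so t = min(1, 0.77) = 0.77.
Check: 0.43 ⊙ 0.77 = max(0, 0.20) = 0.20 ≤ 0.20.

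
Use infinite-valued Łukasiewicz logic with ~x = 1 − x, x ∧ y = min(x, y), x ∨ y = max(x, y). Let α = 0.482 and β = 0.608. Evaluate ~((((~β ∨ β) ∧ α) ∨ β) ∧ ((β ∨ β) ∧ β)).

~β = 1 − 0.608 = 0.392
~β ∨ β = max(0.392, 0.608) = 0.608
(~β ∨ β) ∧ α = min(0.608, 0.482) = 0.482
((~β ∨ β) ∧ α) ∨ β = max(0.482, 0.608) = 0.608
β ∨ β = max(0.608, 0.608) = 0.608
(β ∨ β) ∧ β = min(0.608, 0.608) = 0.608
(((~β ∨ β) ∧ α) ∨ β) ∧ ((β ∨ β) ∧ β) = min(0.608, 0.608) = 0.608
~((((~β ∨ β) ∧ α) ∨ β) ∧ ((β ∨ β) ∧ β)) = 1 − 0.608 = 0.392

0.392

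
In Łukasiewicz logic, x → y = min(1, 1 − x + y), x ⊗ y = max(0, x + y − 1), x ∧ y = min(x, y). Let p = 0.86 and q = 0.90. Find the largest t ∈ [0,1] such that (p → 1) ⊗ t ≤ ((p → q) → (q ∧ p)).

p → 1 = min(1, 1 − 0.86 + 1.00) = min(1, 1.14) = 1.00
So the left factor is p → 1 = 1.00.
p → q = min(1, 1 − 0.86 + 0.90) = min(1, 1.04) = 1.00
q ∧ p = min(0.90, 0.86) = 0.86
(p → q) → (q ∧ p) = min(1, 1 − 1.00 + 0.86) = min(1, 0.86) = 0.86
So the right-hand bound is (p → q) → (q ∧ p) = 0.86.
The residuum of the Łukasiewicz t-norm gives the supremum: min(1, 1 − 1.00 + 0.86).
1 − 1.00 + 0.86 = 0.86, so t = min(1, 0.86) = 0.86.
Check: 1.00 ⊗ 0.86 = max(0, 0.86) = 0.86 ≤ 0.86.

0.86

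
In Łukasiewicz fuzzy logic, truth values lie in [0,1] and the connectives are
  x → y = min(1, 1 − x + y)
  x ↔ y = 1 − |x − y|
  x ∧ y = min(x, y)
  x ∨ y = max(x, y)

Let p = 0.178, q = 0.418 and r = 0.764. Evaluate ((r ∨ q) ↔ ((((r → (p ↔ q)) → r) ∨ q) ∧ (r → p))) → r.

r ∨ q = max(0.764, 0.418) = 0.764
p ↔ q = 1 − |0.178 − 0.418| = 1 − 0.240 = 0.760
r → (p ↔ q) = min(1, 1 − 0.764 + 0.760) = min(1, 0.996) = 0.996
(r → (p ↔ q)) → r = min(1, 1 − 0.996 + 0.764) = min(1, 0.768) = 0.768
((r → (p ↔ q)) → r) ∨ q = max(0.768, 0.418) = 0.768
r → p = min(1, 1 − 0.764 + 0.178) = min(1, 0.414) = 0.414
(((r → (p ↔ q)) → r) ∨ q) ∧ (r → p) = min(0.768, 0.414) = 0.414
(r ∨ q) ↔ ((((r → (p ↔ q)) → r) ∨ q) ∧ (r → p)) = 1 − |0.764 − 0.414| = 1 − 0.350 = 0.650
((r ∨ q) ↔ ((((r → (p ↔ q)) → r) ∨ q) ∧ (r → p))) → r = min(1, 1 − 0.650 + 0.764) = min(1, 1.114) = 1.000

1.000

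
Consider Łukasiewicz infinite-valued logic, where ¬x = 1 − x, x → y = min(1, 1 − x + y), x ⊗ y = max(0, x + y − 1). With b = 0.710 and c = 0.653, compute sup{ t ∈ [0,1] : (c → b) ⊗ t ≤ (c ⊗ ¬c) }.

0.000

c → b = min(1, 1 − 0.653 + 0.710) = min(1, 1.057) = 1.000
So the left factor is c → b = 1.000.
¬c = 1 − 0.653 = 0.347
c ⊗ ¬c = max(0, 0.653 + 0.347 − 1) = max(0, 0.000) = 0.000
So the right-hand bound is c ⊗ ¬c = 0.000.
The residuum of the Łukasiewicz t-norm gives the supremum: min(1, 1 − 1.000 + 0.000).
1 − 1.000 + 0.000 = 0.000, so t = min(1, 0.000) = 0.000.
Check: 1.000 ⊗ 0.000 = max(0, 0.000) = 0.000 ≤ 0.000.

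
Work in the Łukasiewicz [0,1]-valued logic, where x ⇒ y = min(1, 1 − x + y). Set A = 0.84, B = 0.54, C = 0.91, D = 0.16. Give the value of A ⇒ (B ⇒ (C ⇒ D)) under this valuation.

C ⇒ D = min(1, 1 − 0.91 + 0.16) = min(1, 0.25) = 0.25
B ⇒ (C ⇒ D) = min(1, 1 − 0.54 + 0.25) = min(1, 0.71) = 0.71
A ⇒ (B ⇒ (C ⇒ D)) = min(1, 1 − 0.84 + 0.71) = min(1, 0.87) = 0.87

0.87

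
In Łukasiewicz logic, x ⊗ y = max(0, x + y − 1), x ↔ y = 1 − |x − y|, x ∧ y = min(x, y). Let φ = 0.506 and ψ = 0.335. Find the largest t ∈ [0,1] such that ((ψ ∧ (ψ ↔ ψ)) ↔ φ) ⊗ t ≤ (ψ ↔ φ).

1.000

ψ ↔ ψ = 1 − |0.335 − 0.335| = 1 − 0.000 = 1.000
ψ ∧ (ψ ↔ ψ) = min(0.335, 1.000) = 0.335
(ψ ∧ (ψ ↔ ψ)) ↔ φ = 1 − |0.335 − 0.506| = 1 − 0.171 = 0.829
So the left factor is (ψ ∧ (ψ ↔ ψ)) ↔ φ = 0.829.
ψ ↔ φ = 1 − |0.335 − 0.506| = 1 − 0.171 = 0.829
So the right-hand bound is ψ ↔ φ = 0.829.
The residuum of the Łukasiewicz t-norm gives the supremum: min(1, 1 − 0.829 + 0.829).
1 − 0.829 + 0.829 = 1.000, so t = min(1, 1.000) = 1.000.
Check: 0.829 ⊗ 1.000 = max(0, 0.829) = 0.829 ≤ 0.829.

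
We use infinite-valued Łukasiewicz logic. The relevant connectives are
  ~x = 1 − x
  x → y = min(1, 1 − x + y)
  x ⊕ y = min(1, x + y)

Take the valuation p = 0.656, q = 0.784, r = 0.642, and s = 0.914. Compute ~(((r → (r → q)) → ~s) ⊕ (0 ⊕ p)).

r → q = min(1, 1 − 0.642 + 0.784) = min(1, 1.142) = 1.000
r → (r → q) = min(1, 1 − 0.642 + 1.000) = min(1, 1.358) = 1.000
~s = 1 − 0.914 = 0.086
(r → (r → q)) → ~s = min(1, 1 − 1.000 + 0.086) = min(1, 0.086) = 0.086
0 ⊕ p = min(1, 0.000 + 0.656) = min(1, 0.656) = 0.656
((r → (r → q)) → ~s) ⊕ (0 ⊕ p) = min(1, 0.086 + 0.656) = min(1, 0.742) = 0.742
~(((r → (r → q)) → ~s) ⊕ (0 ⊕ p)) = 1 − 0.742 = 0.258

0.258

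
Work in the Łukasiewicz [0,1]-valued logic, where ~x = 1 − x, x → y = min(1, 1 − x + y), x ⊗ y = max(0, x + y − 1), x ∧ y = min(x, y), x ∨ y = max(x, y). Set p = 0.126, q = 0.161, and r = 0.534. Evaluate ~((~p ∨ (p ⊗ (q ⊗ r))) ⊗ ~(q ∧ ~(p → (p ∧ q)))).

0.126

~p = 1 − 0.126 = 0.874
q ⊗ r = max(0, 0.161 + 0.534 − 1) = max(0, -0.305) = 0.000
p ⊗ (q ⊗ r) = max(0, 0.126 + 0.000 − 1) = max(0, -0.874) = 0.000
~p ∨ (p ⊗ (q ⊗ r)) = max(0.874, 0.000) = 0.874
p ∧ q = min(0.126, 0.161) = 0.126
p → (p ∧ q) = min(1, 1 − 0.126 + 0.126) = min(1, 1.000) = 1.000
~(p → (p ∧ q)) = 1 − 1.000 = 0.000
q ∧ ~(p → (p ∧ q)) = min(0.161, 0.000) = 0.000
~(q ∧ ~(p → (p ∧ q))) = 1 − 0.000 = 1.000
(~p ∨ (p ⊗ (q ⊗ r))) ⊗ ~(q ∧ ~(p → (p ∧ q))) = max(0, 0.874 + 1.000 − 1) = max(0, 0.874) = 0.874
~((~p ∨ (p ⊗ (q ⊗ r))) ⊗ ~(q ∧ ~(p → (p ∧ q)))) = 1 − 0.874 = 0.126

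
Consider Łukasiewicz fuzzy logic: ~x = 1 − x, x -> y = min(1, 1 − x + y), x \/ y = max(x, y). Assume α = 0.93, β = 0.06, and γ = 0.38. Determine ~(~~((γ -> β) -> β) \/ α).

0.07

γ -> β = min(1, 1 − 0.38 + 0.06) = min(1, 0.68) = 0.68
(γ -> β) -> β = min(1, 1 − 0.68 + 0.06) = min(1, 0.38) = 0.38
~((γ -> β) -> β) = 1 − 0.38 = 0.62
~~((γ -> β) -> β) = 1 − 0.62 = 0.38
~~((γ -> β) -> β) \/ α = max(0.38, 0.93) = 0.93
~(~~((γ -> β) -> β) \/ α) = 1 − 0.93 = 0.07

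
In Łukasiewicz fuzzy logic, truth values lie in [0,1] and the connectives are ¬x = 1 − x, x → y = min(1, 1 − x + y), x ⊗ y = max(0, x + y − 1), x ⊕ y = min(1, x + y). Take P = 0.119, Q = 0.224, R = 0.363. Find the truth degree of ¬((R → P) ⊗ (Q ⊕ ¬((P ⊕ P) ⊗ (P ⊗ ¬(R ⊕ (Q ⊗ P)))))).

0.244

R → P = min(1, 1 − 0.363 + 0.119) = min(1, 0.756) = 0.756
P ⊕ P = min(1, 0.119 + 0.119) = min(1, 0.238) = 0.238
Q ⊗ P = max(0, 0.224 + 0.119 − 1) = max(0, -0.657) = 0.000
R ⊕ (Q ⊗ P) = min(1, 0.363 + 0.000) = min(1, 0.363) = 0.363
¬(R ⊕ (Q ⊗ P)) = 1 − 0.363 = 0.637
P ⊗ ¬(R ⊕ (Q ⊗ P)) = max(0, 0.119 + 0.637 − 1) = max(0, -0.244) = 0.000
(P ⊕ P) ⊗ (P ⊗ ¬(R ⊕ (Q ⊗ P))) = max(0, 0.238 + 0.000 − 1) = max(0, -0.762) = 0.000
¬((P ⊕ P) ⊗ (P ⊗ ¬(R ⊕ (Q ⊗ P)))) = 1 − 0.000 = 1.000
Q ⊕ ¬((P ⊕ P) ⊗ (P ⊗ ¬(R ⊕ (Q ⊗ P)))) = min(1, 0.224 + 1.000) = min(1, 1.224) = 1.000
(R → P) ⊗ (Q ⊕ ¬((P ⊕ P) ⊗ (P ⊗ ¬(R ⊕ (Q ⊗ P))))) = max(0, 0.756 + 1.000 − 1) = max(0, 0.756) = 0.756
¬((R → P) ⊗ (Q ⊕ ¬((P ⊕ P) ⊗ (P ⊗ ¬(R ⊕ (Q ⊗ P)))))) = 1 − 0.756 = 0.244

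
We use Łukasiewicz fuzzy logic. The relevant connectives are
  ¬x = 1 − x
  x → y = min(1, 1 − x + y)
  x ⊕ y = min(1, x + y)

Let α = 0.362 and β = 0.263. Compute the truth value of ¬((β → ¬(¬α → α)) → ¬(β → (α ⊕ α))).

¬α = 1 − 0.362 = 0.638
¬α → α = min(1, 1 − 0.638 + 0.362) = min(1, 0.724) = 0.724
¬(¬α → α) = 1 − 0.724 = 0.276
β → ¬(¬α → α) = min(1, 1 − 0.263 + 0.276) = min(1, 1.013) = 1.000
α ⊕ α = min(1, 0.362 + 0.362) = min(1, 0.724) = 0.724
β → (α ⊕ α) = min(1, 1 − 0.263 + 0.724) = min(1, 1.461) = 1.000
¬(β → (α ⊕ α)) = 1 − 1.000 = 0.000
(β → ¬(¬α → α)) → ¬(β → (α ⊕ α)) = min(1, 1 − 1.000 + 0.000) = min(1, 0.000) = 0.000
¬((β → ¬(¬α → α)) → ¬(β → (α ⊕ α))) = 1 − 0.000 = 1.000

1.000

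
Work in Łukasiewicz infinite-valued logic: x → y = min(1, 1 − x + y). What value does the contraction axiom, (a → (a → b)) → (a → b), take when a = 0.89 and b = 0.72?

0.89

a → b = min(1, 1 − 0.89 + 0.72) = min(1, 0.83) = 0.83
a → (a → b) = min(1, 1 − 0.89 + 0.83) = min(1, 0.94) = 0.94
(a → (a → b)) → (a → b) = min(1, 1 − 0.94 + 0.83) = min(1, 0.89) = 0.89
(The value 0.89 < 1 shows this instance is not satisfied; fails in Ł∞ (the t-norm is not idempotent).)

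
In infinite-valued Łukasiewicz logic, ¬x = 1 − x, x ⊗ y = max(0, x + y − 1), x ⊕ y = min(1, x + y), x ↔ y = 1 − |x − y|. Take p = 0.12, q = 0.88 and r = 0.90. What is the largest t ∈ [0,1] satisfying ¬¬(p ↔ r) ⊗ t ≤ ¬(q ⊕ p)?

0.78

p ↔ r = 1 − |0.12 − 0.90| = 1 − 0.78 = 0.22
¬(p ↔ r) = 1 − 0.22 = 0.78
¬¬(p ↔ r) = 1 − 0.78 = 0.22
So the left factor is ¬¬(p ↔ r) = 0.22.
q ⊕ p = min(1, 0.88 + 0.12) = min(1, 1.00) = 1.00
¬(q ⊕ p) = 1 − 1.00 = 0.00
So the right-hand bound is ¬(q ⊕ p) = 0.00.
The residuum of the Łukasiewicz t-norm gives the supremum: min(1, 1 − 0.22 + 0.00).
1 − 0.22 + 0.00 = 0.78, so t = min(1, 0.78) = 0.78.
Check: 0.22 ⊗ 0.78 = max(0, 0.00) = 0.00 ≤ 0.00.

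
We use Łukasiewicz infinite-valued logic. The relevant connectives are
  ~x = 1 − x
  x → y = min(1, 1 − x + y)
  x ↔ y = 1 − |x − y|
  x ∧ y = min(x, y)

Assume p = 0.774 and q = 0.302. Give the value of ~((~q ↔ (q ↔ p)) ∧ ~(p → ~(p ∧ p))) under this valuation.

0.452

~q = 1 − 0.302 = 0.698
q ↔ p = 1 − |0.302 − 0.774| = 1 − 0.472 = 0.528
~q ↔ (q ↔ p) = 1 − |0.698 − 0.528| = 1 − 0.170 = 0.830
p ∧ p = min(0.774, 0.774) = 0.774
~(p ∧ p) = 1 − 0.774 = 0.226
p → ~(p ∧ p) = min(1, 1 − 0.774 + 0.226) = min(1, 0.452) = 0.452
~(p → ~(p ∧ p)) = 1 − 0.452 = 0.548
(~q ↔ (q ↔ p)) ∧ ~(p → ~(p ∧ p)) = min(0.830, 0.548) = 0.548
~((~q ↔ (q ↔ p)) ∧ ~(p → ~(p ∧ p))) = 1 − 0.548 = 0.452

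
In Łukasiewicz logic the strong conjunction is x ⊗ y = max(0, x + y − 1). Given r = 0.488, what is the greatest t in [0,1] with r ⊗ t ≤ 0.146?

0.658

The residuum of the Łukasiewicz t-norm gives the supremum: min(1, 1 − 0.488 + 0.146).
1 − 0.488 + 0.146 = 0.658, so t = min(1, 0.658) = 0.658.
Check: 0.488 ⊗ 0.658 = max(0, 0.146) = 0.146 ≤ 0.146.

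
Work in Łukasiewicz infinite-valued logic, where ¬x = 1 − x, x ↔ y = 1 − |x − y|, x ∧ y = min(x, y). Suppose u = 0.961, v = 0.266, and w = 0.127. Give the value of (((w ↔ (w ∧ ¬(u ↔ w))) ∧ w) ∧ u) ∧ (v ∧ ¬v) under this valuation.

0.127

u ↔ w = 1 − |0.961 − 0.127| = 1 − 0.834 = 0.166
¬(u ↔ w) = 1 − 0.166 = 0.834
w ∧ ¬(u ↔ w) = min(0.127, 0.834) = 0.127
w ↔ (w ∧ ¬(u ↔ w)) = 1 − |0.127 − 0.127| = 1 − 0.000 = 1.000
(w ↔ (w ∧ ¬(u ↔ w))) ∧ w = min(1.000, 0.127) = 0.127
((w ↔ (w ∧ ¬(u ↔ w))) ∧ w) ∧ u = min(0.127, 0.961) = 0.127
¬v = 1 − 0.266 = 0.734
v ∧ ¬v = min(0.266, 0.734) = 0.266
(((w ↔ (w ∧ ¬(u ↔ w))) ∧ w) ∧ u) ∧ (v ∧ ¬v) = min(0.127, 0.266) = 0.127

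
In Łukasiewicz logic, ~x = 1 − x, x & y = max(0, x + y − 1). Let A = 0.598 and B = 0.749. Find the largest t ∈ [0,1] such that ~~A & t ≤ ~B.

~A = 1 − 0.598 = 0.402
~~A = 1 − 0.402 = 0.598
So the left factor is ~~A = 0.598.
~B = 1 − 0.749 = 0.251
So the right-hand bound is ~B = 0.251.
The residuum of the Łukasiewicz t-norm gives the supremum: min(1, 1 − 0.598 + 0.251).
1 − 0.598 + 0.251 = 0.653, so t = min(1, 0.653) = 0.653.
Check: 0.598 & 0.653 = max(0, 0.251) = 0.251 ≤ 0.251.

0.653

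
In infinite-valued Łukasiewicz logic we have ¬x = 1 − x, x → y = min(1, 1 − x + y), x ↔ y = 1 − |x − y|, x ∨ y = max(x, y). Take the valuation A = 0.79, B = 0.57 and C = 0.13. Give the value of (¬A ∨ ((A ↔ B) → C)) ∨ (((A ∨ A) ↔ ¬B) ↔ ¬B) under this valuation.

0.79

¬A = 1 − 0.79 = 0.21
A ↔ B = 1 − |0.79 − 0.57| = 1 − 0.22 = 0.78
(A ↔ B) → C = min(1, 1 − 0.78 + 0.13) = min(1, 0.35) = 0.35
¬A ∨ ((A ↔ B) → C) = max(0.21, 0.35) = 0.35
A ∨ A = max(0.79, 0.79) = 0.79
¬B = 1 − 0.57 = 0.43
(A ∨ A) ↔ ¬B = 1 − |0.79 − 0.43| = 1 − 0.36 = 0.64
((A ∨ A) ↔ ¬B) ↔ ¬B = 1 − |0.64 − 0.43| = 1 − 0.21 = 0.79
(¬A ∨ ((A ↔ B) → C)) ∨ (((A ∨ A) ↔ ¬B) ↔ ¬B) = max(0.35, 0.79) = 0.79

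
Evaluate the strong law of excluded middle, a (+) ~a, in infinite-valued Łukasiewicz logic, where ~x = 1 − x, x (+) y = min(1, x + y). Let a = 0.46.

1.00

~a = 1 − 0.46 = 0.54
a (+) ~a = min(1, 0.46 + 0.54) = min(1, 1.00) = 1.00
(As expected: always 1 in Ł∞ since a ⊕ (1−a) = 1.)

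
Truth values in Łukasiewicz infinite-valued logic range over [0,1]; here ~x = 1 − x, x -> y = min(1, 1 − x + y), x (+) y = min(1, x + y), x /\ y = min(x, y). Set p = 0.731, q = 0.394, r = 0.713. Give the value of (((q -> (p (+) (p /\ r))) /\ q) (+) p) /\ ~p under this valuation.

0.269

p /\ r = min(0.731, 0.713) = 0.713
p (+) (p /\ r) = min(1, 0.731 + 0.713) = min(1, 1.444) = 1.000
q -> (p (+) (p /\ r)) = min(1, 1 − 0.394 + 1.000) = min(1, 1.606) = 1.000
(q -> (p (+) (p /\ r))) /\ q = min(1.000, 0.394) = 0.394
((q -> (p (+) (p /\ r))) /\ q) (+) p = min(1, 0.394 + 0.731) = min(1, 1.125) = 1.000
~p = 1 − 0.731 = 0.269
(((q -> (p (+) (p /\ r))) /\ q) (+) p) /\ ~p = min(1.000, 0.269) = 0.269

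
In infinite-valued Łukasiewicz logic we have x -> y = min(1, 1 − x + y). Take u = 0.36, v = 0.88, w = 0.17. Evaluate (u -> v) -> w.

u -> v = min(1, 1 − 0.36 + 0.88) = min(1, 1.52) = 1.00
(u -> v) -> w = min(1, 1 − 1.00 + 0.17) = min(1, 0.17) = 0.17

0.17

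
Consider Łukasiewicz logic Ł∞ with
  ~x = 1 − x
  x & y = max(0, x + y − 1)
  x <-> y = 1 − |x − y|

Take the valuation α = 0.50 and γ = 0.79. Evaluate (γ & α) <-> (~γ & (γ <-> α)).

γ & α = max(0, 0.79 + 0.50 − 1) = max(0, 0.29) = 0.29
~γ = 1 − 0.79 = 0.21
γ <-> α = 1 − |0.79 − 0.50| = 1 − 0.29 = 0.71
~γ & (γ <-> α) = max(0, 0.21 + 0.71 − 1) = max(0, -0.08) = 0.00
(γ & α) <-> (~γ & (γ <-> α)) = 1 − |0.29 − 0.00| = 1 − 0.29 = 0.71

0.71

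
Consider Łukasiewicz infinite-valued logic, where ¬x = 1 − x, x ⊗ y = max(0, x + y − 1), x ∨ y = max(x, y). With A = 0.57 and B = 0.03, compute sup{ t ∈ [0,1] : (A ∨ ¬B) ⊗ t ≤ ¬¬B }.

¬B = 1 − 0.03 = 0.97
A ∨ ¬B = max(0.57, 0.97) = 0.97
So the left factor is A ∨ ¬B = 0.97.
¬¬B = 1 − 0.97 = 0.03
So the right-hand bound is ¬¬B = 0.03.
The residuum of the Łukasiewicz t-norm gives the supremum: min(1, 1 − 0.97 + 0.03).
1 − 0.97 + 0.03 = 0.06, so t = min(1, 0.06) = 0.06.
Check: 0.97 ⊗ 0.06 = max(0, 0.03) = 0.03 ≤ 0.03.

0.06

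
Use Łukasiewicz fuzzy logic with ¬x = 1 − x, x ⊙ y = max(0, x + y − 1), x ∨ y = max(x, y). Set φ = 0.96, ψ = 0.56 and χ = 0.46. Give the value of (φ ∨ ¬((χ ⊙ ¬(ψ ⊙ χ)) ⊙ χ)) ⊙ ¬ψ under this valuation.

0.44

ψ ⊙ χ = max(0, 0.56 + 0.46 − 1) = max(0, 0.02) = 0.02
¬(ψ ⊙ χ) = 1 − 0.02 = 0.98
χ ⊙ ¬(ψ ⊙ χ) = max(0, 0.46 + 0.98 − 1) = max(0, 0.44) = 0.44
(χ ⊙ ¬(ψ ⊙ χ)) ⊙ χ = max(0, 0.44 + 0.46 − 1) = max(0, -0.10) = 0.00
¬((χ ⊙ ¬(ψ ⊙ χ)) ⊙ χ) = 1 − 0.00 = 1.00
φ ∨ ¬((χ ⊙ ¬(ψ ⊙ χ)) ⊙ χ) = max(0.96, 1.00) = 1.00
¬ψ = 1 − 0.56 = 0.44
(φ ∨ ¬((χ ⊙ ¬(ψ ⊙ χ)) ⊙ χ)) ⊙ ¬ψ = max(0, 1.00 + 0.44 − 1) = max(0, 0.44) = 0.44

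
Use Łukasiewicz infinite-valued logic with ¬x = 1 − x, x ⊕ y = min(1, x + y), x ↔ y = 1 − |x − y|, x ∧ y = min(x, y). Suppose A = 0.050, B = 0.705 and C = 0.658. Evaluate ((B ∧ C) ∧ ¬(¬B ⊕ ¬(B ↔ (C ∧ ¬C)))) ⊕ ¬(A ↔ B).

0.997

B ∧ C = min(0.705, 0.658) = 0.658
¬B = 1 − 0.705 = 0.295
¬C = 1 − 0.658 = 0.342
C ∧ ¬C = min(0.658, 0.342) = 0.342
B ↔ (C ∧ ¬C) = 1 − |0.705 − 0.342| = 1 − 0.363 = 0.637
¬(B ↔ (C ∧ ¬C)) = 1 − 0.637 = 0.363
¬B ⊕ ¬(B ↔ (C ∧ ¬C)) = min(1, 0.295 + 0.363) = min(1, 0.658) = 0.658
¬(¬B ⊕ ¬(B ↔ (C ∧ ¬C))) = 1 − 0.658 = 0.342
(B ∧ C) ∧ ¬(¬B ⊕ ¬(B ↔ (C ∧ ¬C))) = min(0.658, 0.342) = 0.342
A ↔ B = 1 − |0.050 − 0.705| = 1 − 0.655 = 0.345
¬(A ↔ B) = 1 − 0.345 = 0.655
((B ∧ C) ∧ ¬(¬B ⊕ ¬(B ↔ (C ∧ ¬C)))) ⊕ ¬(A ↔ B) = min(1, 0.342 + 0.655) = min(1, 0.997) = 0.997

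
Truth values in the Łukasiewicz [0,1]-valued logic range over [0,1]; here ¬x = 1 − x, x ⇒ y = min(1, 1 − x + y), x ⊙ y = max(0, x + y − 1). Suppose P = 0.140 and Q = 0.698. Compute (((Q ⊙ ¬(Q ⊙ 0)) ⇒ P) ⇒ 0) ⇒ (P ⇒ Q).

1.000

Q ⊙ 0 = max(0, 0.698 + 0.000 − 1) = max(0, -0.302) = 0.000
¬(Q ⊙ 0) = 1 − 0.000 = 1.000
Q ⊙ ¬(Q ⊙ 0) = max(0, 0.698 + 1.000 − 1) = max(0, 0.698) = 0.698
(Q ⊙ ¬(Q ⊙ 0)) ⇒ P = min(1, 1 − 0.698 + 0.140) = min(1, 0.442) = 0.442
((Q ⊙ ¬(Q ⊙ 0)) ⇒ P) ⇒ 0 = min(1, 1 − 0.442 + 0.000) = min(1, 0.558) = 0.558
P ⇒ Q = min(1, 1 − 0.140 + 0.698) = min(1, 1.558) = 1.000
(((Q ⊙ ¬(Q ⊙ 0)) ⇒ P) ⇒ 0) ⇒ (P ⇒ Q) = min(1, 1 − 0.558 + 1.000) = min(1, 1.442) = 1.000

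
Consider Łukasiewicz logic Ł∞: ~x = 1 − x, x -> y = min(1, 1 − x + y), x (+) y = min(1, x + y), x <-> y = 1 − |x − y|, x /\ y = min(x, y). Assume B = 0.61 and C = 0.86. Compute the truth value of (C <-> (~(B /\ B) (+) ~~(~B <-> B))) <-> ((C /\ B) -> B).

0.86

B /\ B = min(0.61, 0.61) = 0.61
~(B /\ B) = 1 − 0.61 = 0.39
~B = 1 − 0.61 = 0.39
~B <-> B = 1 − |0.39 − 0.61| = 1 − 0.22 = 0.78
~(~B <-> B) = 1 − 0.78 = 0.22
~~(~B <-> B) = 1 − 0.22 = 0.78
~(B /\ B) (+) ~~(~B <-> B) = min(1, 0.39 + 0.78) = min(1, 1.17) = 1.00
C <-> (~(B /\ B) (+) ~~(~B <-> B)) = 1 − |0.86 − 1.00| = 1 − 0.14 = 0.86
C /\ B = min(0.86, 0.61) = 0.61
(C /\ B) -> B = min(1, 1 − 0.61 + 0.61) = min(1, 1.00) = 1.00
(C <-> (~(B /\ B) (+) ~~(~B <-> B))) <-> ((C /\ B) -> B) = 1 − |0.86 − 1.00| = 1 − 0.14 = 0.86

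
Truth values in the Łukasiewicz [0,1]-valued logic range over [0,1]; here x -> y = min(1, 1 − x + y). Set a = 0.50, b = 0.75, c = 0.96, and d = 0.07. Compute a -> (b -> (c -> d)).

c -> d = min(1, 1 − 0.96 + 0.07) = min(1, 0.11) = 0.11
b -> (c -> d) = min(1, 1 − 0.75 + 0.11) = min(1, 0.36) = 0.36
a -> (b -> (c -> d)) = min(1, 1 − 0.50 + 0.36) = min(1, 0.86) = 0.86

0.86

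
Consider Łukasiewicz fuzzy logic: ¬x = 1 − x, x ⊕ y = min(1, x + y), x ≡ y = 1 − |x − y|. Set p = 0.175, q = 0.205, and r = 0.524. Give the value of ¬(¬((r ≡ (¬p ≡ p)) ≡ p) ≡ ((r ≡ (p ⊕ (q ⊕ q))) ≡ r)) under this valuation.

0.066

¬p = 1 − 0.175 = 0.825
¬p ≡ p = 1 − |0.825 − 0.175| = 1 − 0.650 = 0.350
r ≡ (¬p ≡ p) = 1 − |0.524 − 0.350| = 1 − 0.174 = 0.826
(r ≡ (¬p ≡ p)) ≡ p = 1 − |0.826 − 0.175| = 1 − 0.651 = 0.349
¬((r ≡ (¬p ≡ p)) ≡ p) = 1 − 0.349 = 0.651
q ⊕ q = min(1, 0.205 + 0.205) = min(1, 0.410) = 0.410
p ⊕ (q ⊕ q) = min(1, 0.175 + 0.410) = min(1, 0.585) = 0.585
r ≡ (p ⊕ (q ⊕ q)) = 1 − |0.524 − 0.585| = 1 − 0.061 = 0.939
(r ≡ (p ⊕ (q ⊕ q))) ≡ r = 1 − |0.939 − 0.524| = 1 − 0.415 = 0.585
¬((r ≡ (¬p ≡ p)) ≡ p) ≡ ((r ≡ (p ⊕ (q ⊕ q))) ≡ r) = 1 − |0.651 − 0.585| = 1 − 0.066 = 0.934
¬(¬((r ≡ (¬p ≡ p)) ≡ p) ≡ ((r ≡ (p ⊕ (q ⊕ q))) ≡ r)) = 1 − 0.934 = 0.066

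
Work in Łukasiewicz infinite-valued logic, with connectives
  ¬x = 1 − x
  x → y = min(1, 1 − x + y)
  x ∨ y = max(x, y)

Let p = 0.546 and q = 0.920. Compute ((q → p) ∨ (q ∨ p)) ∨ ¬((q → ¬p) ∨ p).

q → p = min(1, 1 − 0.920 + 0.546) = min(1, 0.626) = 0.626
q ∨ p = max(0.920, 0.546) = 0.920
(q → p) ∨ (q ∨ p) = max(0.626, 0.920) = 0.920
¬p = 1 − 0.546 = 0.454
q → ¬p = min(1, 1 − 0.920 + 0.454) = min(1, 0.534) = 0.534
(q → ¬p) ∨ p = max(0.534, 0.546) = 0.546
¬((q → ¬p) ∨ p) = 1 − 0.546 = 0.454
((q → p) ∨ (q ∨ p)) ∨ ¬((q → ¬p) ∨ p) = max(0.920, 0.454) = 0.920

0.920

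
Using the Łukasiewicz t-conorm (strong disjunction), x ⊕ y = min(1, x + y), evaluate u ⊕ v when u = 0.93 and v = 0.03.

u ⊕ v = min(1, 0.93 + 0.03) = min(1, 0.96) = 0.96
For comparison, the Gödel t-conorm max(x, y) would give 0.93.

0.96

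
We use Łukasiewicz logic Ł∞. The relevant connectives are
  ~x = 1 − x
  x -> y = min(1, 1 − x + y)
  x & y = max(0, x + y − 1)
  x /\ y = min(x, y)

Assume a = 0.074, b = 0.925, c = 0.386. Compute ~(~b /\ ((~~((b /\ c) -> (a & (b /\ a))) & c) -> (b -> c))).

0.925

~b = 1 − 0.925 = 0.075
b /\ c = min(0.925, 0.386) = 0.386
b /\ a = min(0.925, 0.074) = 0.074
a & (b /\ a) = max(0, 0.074 + 0.074 − 1) = max(0, -0.852) = 0.000
(b /\ c) -> (a & (b /\ a)) = min(1, 1 − 0.386 + 0.000) = min(1, 0.614) = 0.614
~((b /\ c) -> (a & (b /\ a))) = 1 − 0.614 = 0.386
~~((b /\ c) -> (a & (b /\ a))) = 1 − 0.386 = 0.614
~~((b /\ c) -> (a & (b /\ a))) & c = max(0, 0.614 + 0.386 − 1) = max(0, 0.000) = 0.000
b -> c = min(1, 1 − 0.925 + 0.386) = min(1, 0.461) = 0.461
(~~((b /\ c) -> (a & (b /\ a))) & c) -> (b -> c) = min(1, 1 − 0.000 + 0.461) = min(1, 1.461) = 1.000
~b /\ ((~~((b /\ c) -> (a & (b /\ a))) & c) -> (b -> c)) = min(0.075, 1.000) = 0.075
~(~b /\ ((~~((b /\ c) -> (a & (b /\ a))) & c) -> (b -> c))) = 1 − 0.075 = 0.925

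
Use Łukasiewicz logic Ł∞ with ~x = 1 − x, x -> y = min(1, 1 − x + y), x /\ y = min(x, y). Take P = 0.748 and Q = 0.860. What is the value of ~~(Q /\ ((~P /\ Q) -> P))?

0.860

~P = 1 − 0.748 = 0.252
~P /\ Q = min(0.252, 0.860) = 0.252
(~P /\ Q) -> P = min(1, 1 − 0.252 + 0.748) = min(1, 1.496) = 1.000
Q /\ ((~P /\ Q) -> P) = min(0.860, 1.000) = 0.860
~(Q /\ ((~P /\ Q) -> P)) = 1 − 0.860 = 0.140
~~(Q /\ ((~P /\ Q) -> P)) = 1 − 0.140 = 0.860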